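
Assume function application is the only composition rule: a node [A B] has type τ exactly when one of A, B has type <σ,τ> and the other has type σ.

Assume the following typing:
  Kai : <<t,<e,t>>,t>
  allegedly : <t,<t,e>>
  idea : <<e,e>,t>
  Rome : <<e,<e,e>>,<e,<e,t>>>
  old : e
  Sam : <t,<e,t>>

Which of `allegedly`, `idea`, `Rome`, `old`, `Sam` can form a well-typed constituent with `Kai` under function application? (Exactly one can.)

allegedly : <t,<t,e>> — Kai needs <t,<e,t>>; allegedly needs t; neither fits.
idea : <<e,e>,t> — Kai needs <t,<e,t>>; idea needs <e,e>; neither fits.
Rome : <<e,<e,e>>,<e,<e,t>>> — Kai needs <t,<e,t>>; Rome needs <e,<e,e>>; neither fits.
old : e — Kai needs <t,<e,t>>; old needs nothing (atomic); neither fits.
Sam — combines: Kai : <<t,<e,t>>,t> takes Sam : <t,<e,t>> as argument, giving t.

Sam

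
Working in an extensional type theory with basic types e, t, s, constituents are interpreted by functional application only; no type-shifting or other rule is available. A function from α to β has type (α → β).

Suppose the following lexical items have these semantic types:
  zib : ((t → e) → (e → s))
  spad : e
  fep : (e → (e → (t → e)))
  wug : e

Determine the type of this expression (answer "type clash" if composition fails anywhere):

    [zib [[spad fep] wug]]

[spad fep]: (e → (e → (t → e))) applied to e yields (e → (t → e)).
[[spad fep] wug]: (e → (t → e)) applied to e yields (t → e).
[zib [[spad fep] wug]]: ((t → e) → (e → s)) applied to (t → e) yields (e → s).

(e → s)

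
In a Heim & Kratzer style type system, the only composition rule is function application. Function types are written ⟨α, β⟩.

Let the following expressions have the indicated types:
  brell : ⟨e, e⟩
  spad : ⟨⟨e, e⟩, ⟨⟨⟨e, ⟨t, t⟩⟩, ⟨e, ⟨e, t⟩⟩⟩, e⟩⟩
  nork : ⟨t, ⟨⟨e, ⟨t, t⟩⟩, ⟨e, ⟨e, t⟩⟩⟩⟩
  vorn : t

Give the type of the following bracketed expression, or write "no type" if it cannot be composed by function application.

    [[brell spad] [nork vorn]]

At [brell spad], spad : ⟨⟨e, e⟩, ⟨⟨⟨e, ⟨t, t⟩⟩, ⟨e, ⟨e, t⟩⟩⟩, e⟩⟩ takes brell : ⟨e, e⟩, giving ⟨⟨⟨e, ⟨t, t⟩⟩, ⟨e, ⟨e, t⟩⟩⟩, e⟩.
At [nork vorn], nork : ⟨t, ⟨⟨e, ⟨t, t⟩⟩, ⟨e, ⟨e, t⟩⟩⟩⟩ takes vorn : t, giving ⟨⟨e, ⟨t, t⟩⟩, ⟨e, ⟨e, t⟩⟩⟩.
At [[brell spad] [nork vorn]], [brell spad] : ⟨⟨⟨e, ⟨t, t⟩⟩, ⟨e, ⟨e, t⟩⟩⟩, e⟩ takes [nork vorn] : ⟨⟨e, ⟨t, t⟩⟩, ⟨e, ⟨e, t⟩⟩⟩, giving e.

e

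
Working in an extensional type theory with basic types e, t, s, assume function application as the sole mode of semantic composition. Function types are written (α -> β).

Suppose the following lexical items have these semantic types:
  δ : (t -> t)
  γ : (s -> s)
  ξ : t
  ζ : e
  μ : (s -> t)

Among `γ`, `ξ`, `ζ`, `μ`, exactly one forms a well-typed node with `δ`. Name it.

ξ

γ : (s -> s) — no; δ wants t, and γ wants s.
ξ — combines: δ : (t -> t) takes ξ : t as argument, giving t.
ζ : e — no; δ wants t, and ζ wants nothing (atomic).
μ : (s -> t) — no; δ wants t, and μ wants s.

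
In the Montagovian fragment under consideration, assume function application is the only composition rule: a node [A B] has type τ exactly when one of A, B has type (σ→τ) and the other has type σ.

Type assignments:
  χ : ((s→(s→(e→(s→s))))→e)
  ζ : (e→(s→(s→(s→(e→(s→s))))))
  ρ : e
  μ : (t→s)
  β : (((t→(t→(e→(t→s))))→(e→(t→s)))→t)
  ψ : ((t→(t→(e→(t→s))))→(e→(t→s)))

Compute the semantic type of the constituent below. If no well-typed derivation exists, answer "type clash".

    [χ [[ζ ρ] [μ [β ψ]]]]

e

[ζ ρ] — ζ of type (e→(s→(s→(s→(e→(s→s)))))) combines with ρ of type e: type (s→(s→(s→(e→(s→s))))).
[β ψ] — β of type (((t→(t→(e→(t→s))))→(e→(t→s)))→t) combines with ψ of type ((t→(t→(e→(t→s))))→(e→(t→s))): type t.
[μ [β ψ]] — μ of type (t→s) combines with [β ψ] of type t: type s.
[[ζ ρ] [μ [β ψ]]] — [ζ ρ] of type (s→(s→(s→(e→(s→s))))) combines with [μ [β ψ]] of type s: type (s→(s→(e→(s→s)))).
[χ [[ζ ρ] [μ [β ψ]]]] — χ of type ((s→(s→(e→(s→s))))→e) combines with [[ζ ρ] [μ [β ψ]]] of type (s→(s→(e→(s→s)))): type e.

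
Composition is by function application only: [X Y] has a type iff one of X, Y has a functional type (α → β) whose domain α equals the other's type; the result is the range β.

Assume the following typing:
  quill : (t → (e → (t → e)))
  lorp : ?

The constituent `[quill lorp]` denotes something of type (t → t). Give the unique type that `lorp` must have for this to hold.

[quill lorp] is required to be (t → t). quill : (t → (e → (t → e))) cannot yield (t → t) as functor, so lorp : ((t → (e → (t → e))) → (t → t)).

((t → (e → (t → e))) → (t → t))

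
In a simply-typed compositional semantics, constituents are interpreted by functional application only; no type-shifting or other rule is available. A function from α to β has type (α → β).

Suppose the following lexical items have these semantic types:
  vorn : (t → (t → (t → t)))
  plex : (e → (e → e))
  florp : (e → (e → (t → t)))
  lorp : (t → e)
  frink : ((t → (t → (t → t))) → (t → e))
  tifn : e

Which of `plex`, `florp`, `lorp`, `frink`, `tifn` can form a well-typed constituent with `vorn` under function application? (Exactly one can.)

plex : (e → (e → e)) — does not combine with vorn.
florp : (e → (e → (t → t))) — does not combine with vorn.
lorp : (t → e) — does not combine with vorn.
frink — combines: frink : ((t → (t → (t → t))) → (t → e)) takes vorn : (t → (t → (t → t))) as argument, giving (t → e).
tifn : e — does not combine with vorn.

frink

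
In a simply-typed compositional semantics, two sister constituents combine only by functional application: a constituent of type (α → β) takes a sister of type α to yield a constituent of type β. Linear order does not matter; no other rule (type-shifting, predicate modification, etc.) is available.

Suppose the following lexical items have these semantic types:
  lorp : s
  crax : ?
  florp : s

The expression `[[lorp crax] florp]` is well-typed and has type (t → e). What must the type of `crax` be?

[[lorp crax] florp] must have type (t → e). The sister florp has type s; that is not a function onto (t → e), so [lorp crax] must be the functor, of type (s → (t → e)).
[lorp crax] must have type (s → (t → e)). The sister lorp has type s; that is not a function onto (s → (t → e)), so crax must be the functor, of type (s → (s → (t → e))).

(s → (s → (t → e)))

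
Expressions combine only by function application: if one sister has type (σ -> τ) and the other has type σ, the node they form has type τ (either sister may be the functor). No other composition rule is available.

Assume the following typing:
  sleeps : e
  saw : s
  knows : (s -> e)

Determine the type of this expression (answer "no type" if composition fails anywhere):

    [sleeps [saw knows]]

no type

At [saw knows], knows : (s -> e) takes saw : s, giving e.
[sleeps [saw knows]]: e with e — neither is a function whose domain matches the other; composition fails here.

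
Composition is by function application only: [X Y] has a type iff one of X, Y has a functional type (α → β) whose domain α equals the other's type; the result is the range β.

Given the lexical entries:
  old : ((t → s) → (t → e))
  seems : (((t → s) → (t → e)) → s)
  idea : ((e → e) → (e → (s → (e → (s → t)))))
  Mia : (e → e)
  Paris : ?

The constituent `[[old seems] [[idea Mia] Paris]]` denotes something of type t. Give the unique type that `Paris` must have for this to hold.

((e → (s → (e → (s → t)))) → (s → t))

For [[old seems] [[idea Mia] Paris]] to have type t with [old seems] of type s, [[idea Mia] Paris] must be the function: [[idea Mia] Paris] : (s → t).
For [[idea Mia] Paris] to have type (s → t) with [idea Mia] of type (e → (s → (e → (s → t)))), Paris must be the function: Paris : ((e → (s → (e → (s → t)))) → (s → t)).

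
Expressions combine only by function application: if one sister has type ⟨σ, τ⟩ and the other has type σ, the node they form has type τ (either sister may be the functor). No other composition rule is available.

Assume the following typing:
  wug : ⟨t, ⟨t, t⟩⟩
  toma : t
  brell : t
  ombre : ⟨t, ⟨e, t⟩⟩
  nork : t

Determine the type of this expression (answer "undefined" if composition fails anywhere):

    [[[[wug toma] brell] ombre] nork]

[wug toma]: wug is ⟨t, ⟨t, t⟩⟩, toma is t; result ⟨t, t⟩.
[[wug toma] brell]: [wug toma] is ⟨t, t⟩, brell is t; result t.
[[[wug toma] brell] ombre]: ombre is ⟨t, ⟨e, t⟩⟩, [[wug toma] brell] is t; result ⟨e, t⟩.
[[[[wug toma] brell] ombre] nork]: ⟨e, t⟩ and t cannot combine by function application — type clash.

undefined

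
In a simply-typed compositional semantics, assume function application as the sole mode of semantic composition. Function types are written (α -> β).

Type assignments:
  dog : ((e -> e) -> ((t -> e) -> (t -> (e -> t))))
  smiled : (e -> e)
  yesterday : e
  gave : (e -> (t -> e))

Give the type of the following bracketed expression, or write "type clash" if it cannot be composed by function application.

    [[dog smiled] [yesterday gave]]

(t -> (e -> t))

[dog smiled]: functor dog : ((e -> e) -> ((t -> e) -> (t -> (e -> t)))), argument smiled : (e -> e); result ((t -> e) -> (t -> (e -> t))).
[yesterday gave]: functor gave : (e -> (t -> e)), argument yesterday : e; result (t -> e).
[[dog smiled] [yesterday gave]]: functor [dog smiled] : ((t -> e) -> (t -> (e -> t))), argument [yesterday gave] : (t -> e); result (t -> (e -> t)).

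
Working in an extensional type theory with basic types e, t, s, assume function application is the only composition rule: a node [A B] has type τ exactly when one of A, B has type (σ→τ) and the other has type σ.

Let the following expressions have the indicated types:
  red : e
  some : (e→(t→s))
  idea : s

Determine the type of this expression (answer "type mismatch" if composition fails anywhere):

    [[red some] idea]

type mismatch

[red some]: (e→(t→s)) applied to e yields (t→s).
[[red some] idea]: (t→s) and s cannot combine by function application — type clash.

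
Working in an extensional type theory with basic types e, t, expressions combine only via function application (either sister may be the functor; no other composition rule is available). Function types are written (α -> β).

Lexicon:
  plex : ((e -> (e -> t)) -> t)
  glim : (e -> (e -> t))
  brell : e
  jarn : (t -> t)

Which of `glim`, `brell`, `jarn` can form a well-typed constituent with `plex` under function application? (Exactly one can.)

glim — combines: plex : ((e -> (e -> t)) -> t) takes glim : (e -> (e -> t)) as argument, giving t.
brell : e — plex needs (e -> (e -> t)); brell needs nothing (atomic); neither fits.
jarn : (t -> t) — plex needs (e -> (e -> t)); jarn needs t; neither fits.

glim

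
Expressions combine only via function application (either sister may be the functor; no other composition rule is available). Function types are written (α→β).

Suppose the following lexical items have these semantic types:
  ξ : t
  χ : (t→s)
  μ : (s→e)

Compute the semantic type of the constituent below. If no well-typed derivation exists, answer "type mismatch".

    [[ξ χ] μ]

[ξ χ]: χ is (t→s), ξ is t; result s.
[[ξ χ] μ]: μ is (s→e), [ξ χ] is s; result e.

e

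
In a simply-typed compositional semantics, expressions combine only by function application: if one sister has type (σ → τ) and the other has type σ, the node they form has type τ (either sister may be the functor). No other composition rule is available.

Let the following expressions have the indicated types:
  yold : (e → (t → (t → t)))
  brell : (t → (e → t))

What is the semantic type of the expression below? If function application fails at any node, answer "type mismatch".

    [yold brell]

[yold brell]: (e → (t → (t → t))) and (t → (e → t)) cannot combine by function application — type clash.

type mismatch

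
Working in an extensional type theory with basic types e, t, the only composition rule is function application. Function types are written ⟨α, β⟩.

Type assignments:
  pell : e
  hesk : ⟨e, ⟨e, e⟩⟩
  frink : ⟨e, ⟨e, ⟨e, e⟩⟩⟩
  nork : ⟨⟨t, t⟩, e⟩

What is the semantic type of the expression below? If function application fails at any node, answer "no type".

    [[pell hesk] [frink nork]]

[pell hesk]: hesk is ⟨e, ⟨e, e⟩⟩, pell is e; result ⟨e, e⟩.
[frink nork]: ⟨e, ⟨e, ⟨e, e⟩⟩⟩ with ⟨⟨t, t⟩, e⟩ — neither is a function whose domain matches the other; composition fails here.

no type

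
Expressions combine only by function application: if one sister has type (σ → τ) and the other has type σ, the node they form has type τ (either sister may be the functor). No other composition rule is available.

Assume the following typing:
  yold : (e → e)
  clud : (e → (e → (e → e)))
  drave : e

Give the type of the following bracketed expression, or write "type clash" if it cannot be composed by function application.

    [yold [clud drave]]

type clash

At [clud drave], clud : (e → (e → (e → e))) takes drave : e, giving (e → (e → e)).
At [yold [clud drave]]: neither (e → e) nor (e → (e → e)) can take the other as argument; the node is ill-typed.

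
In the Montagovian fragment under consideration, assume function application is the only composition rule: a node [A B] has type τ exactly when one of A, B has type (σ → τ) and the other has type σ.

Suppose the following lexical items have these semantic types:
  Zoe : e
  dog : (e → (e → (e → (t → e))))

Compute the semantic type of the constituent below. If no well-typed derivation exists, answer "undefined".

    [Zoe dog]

[Zoe dog]: functor dog : (e → (e → (e → (t → e)))), argument Zoe : e; result (e → (e → (t → e))).

(e → (e → (t → e)))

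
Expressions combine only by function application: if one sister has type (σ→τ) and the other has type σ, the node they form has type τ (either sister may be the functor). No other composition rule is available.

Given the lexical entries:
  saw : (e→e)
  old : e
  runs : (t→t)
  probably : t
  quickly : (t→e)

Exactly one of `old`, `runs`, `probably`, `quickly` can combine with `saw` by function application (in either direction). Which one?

old — combines: saw : (e→e) takes old : e as argument, giving e.
runs : (t→t) — neither side's domain matches the other.
probably : t — neither side's domain matches the other.
quickly : (t→e) — neither side's domain matches the other.

old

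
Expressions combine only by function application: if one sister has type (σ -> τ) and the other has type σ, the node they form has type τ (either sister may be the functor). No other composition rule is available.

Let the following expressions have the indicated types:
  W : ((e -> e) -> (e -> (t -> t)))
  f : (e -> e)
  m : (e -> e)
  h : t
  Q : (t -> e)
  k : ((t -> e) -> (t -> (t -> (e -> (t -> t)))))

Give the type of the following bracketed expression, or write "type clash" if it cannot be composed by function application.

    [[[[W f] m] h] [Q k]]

type clash

[W f] — W of type ((e -> e) -> (e -> (t -> t))) combines with f of type (e -> e): type (e -> (t -> t)).
[[W f] m]: (e -> (t -> t)) and (e -> e) cannot combine by function application — type clash.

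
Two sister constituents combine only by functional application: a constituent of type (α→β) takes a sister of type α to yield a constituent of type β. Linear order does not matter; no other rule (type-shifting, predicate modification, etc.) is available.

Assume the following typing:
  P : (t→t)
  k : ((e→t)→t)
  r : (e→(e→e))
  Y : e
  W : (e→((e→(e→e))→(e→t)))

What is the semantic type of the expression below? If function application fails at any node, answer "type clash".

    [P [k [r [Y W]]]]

[Y W] — W of type (e→((e→(e→e))→(e→t))) combines with Y of type e: type ((e→(e→e))→(e→t)).
[r [Y W]] — [Y W] of type ((e→(e→e))→(e→t)) combines with r of type (e→(e→e)): type (e→t).
[k [r [Y W]]] — k of type ((e→t)→t) combines with [r [Y W]] of type (e→t): type t.
[P [k [r [Y W]]]] — P of type (t→t) combines with [k [r [Y W]]] of type t: type t.

t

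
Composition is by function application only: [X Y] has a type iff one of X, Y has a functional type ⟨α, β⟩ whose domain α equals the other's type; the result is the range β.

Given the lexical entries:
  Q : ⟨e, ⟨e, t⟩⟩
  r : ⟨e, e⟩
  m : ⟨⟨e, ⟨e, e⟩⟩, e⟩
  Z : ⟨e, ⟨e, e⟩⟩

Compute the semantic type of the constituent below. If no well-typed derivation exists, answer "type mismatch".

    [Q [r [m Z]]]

[m Z]: ⟨⟨e, ⟨e, e⟩⟩, e⟩ applied to ⟨e, ⟨e, e⟩⟩ yields e.
[r [m Z]]: ⟨e, e⟩ applied to e yields e.
[Q [r [m Z]]]: ⟨e, ⟨e, t⟩⟩ applied to e yields ⟨e, t⟩.

⟨e, t⟩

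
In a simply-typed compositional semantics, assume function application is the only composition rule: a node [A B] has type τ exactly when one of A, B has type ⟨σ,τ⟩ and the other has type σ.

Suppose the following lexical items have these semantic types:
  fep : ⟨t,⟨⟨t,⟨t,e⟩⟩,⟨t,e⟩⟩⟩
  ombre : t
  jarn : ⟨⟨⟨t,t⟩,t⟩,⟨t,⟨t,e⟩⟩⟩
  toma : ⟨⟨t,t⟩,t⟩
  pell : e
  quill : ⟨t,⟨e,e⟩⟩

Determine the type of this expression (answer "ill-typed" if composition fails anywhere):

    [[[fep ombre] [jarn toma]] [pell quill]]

ill-typed

At [fep ombre], fep : ⟨t,⟨⟨t,⟨t,e⟩⟩,⟨t,e⟩⟩⟩ takes ombre : t, giving ⟨⟨t,⟨t,e⟩⟩,⟨t,e⟩⟩.
At [jarn toma], jarn : ⟨⟨⟨t,t⟩,t⟩,⟨t,⟨t,e⟩⟩⟩ takes toma : ⟨⟨t,t⟩,t⟩, giving ⟨t,⟨t,e⟩⟩.
At [[fep ombre] [jarn toma]], [fep ombre] : ⟨⟨t,⟨t,e⟩⟩,⟨t,e⟩⟩ takes [jarn toma] : ⟨t,⟨t,e⟩⟩, giving ⟨t,e⟩.
[pell quill]: e and ⟨t,⟨e,e⟩⟩ cannot combine by function application — type clash.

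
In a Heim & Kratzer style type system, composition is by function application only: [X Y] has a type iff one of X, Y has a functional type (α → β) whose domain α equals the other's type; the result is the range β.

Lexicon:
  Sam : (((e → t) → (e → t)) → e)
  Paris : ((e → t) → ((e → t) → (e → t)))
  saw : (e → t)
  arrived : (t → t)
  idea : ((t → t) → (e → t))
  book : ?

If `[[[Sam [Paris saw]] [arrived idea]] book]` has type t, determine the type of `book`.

[[[Sam [Paris saw]] [arrived idea]] book] must have type t. The sister [[Sam [Paris saw]] [arrived idea]] has type t; that is not a function onto t, so book must be the functor, of type (t → t).

(t → t)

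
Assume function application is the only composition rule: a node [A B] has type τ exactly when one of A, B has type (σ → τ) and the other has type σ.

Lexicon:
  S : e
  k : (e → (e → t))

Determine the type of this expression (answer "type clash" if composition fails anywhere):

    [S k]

(e → t)

[S k]: (e → (e → t)) applied to e yields (e → t).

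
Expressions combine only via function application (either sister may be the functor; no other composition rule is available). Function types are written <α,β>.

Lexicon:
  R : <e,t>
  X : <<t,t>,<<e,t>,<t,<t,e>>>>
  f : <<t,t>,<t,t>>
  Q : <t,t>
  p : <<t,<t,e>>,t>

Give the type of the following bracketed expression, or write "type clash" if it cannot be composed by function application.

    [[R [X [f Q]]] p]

t

[f Q]: f is <<t,t>,<t,t>>, Q is <t,t>; result <t,t>.
[X [f Q]]: X is <<t,t>,<<e,t>,<t,<t,e>>>>, [f Q] is <t,t>; result <<e,t>,<t,<t,e>>>.
[R [X [f Q]]]: [X [f Q]] is <<e,t>,<t,<t,e>>>, R is <e,t>; result <t,<t,e>>.
[[R [X [f Q]]] p]: p is <<t,<t,e>>,t>, [R [X [f Q]]] is <t,<t,e>>; result t.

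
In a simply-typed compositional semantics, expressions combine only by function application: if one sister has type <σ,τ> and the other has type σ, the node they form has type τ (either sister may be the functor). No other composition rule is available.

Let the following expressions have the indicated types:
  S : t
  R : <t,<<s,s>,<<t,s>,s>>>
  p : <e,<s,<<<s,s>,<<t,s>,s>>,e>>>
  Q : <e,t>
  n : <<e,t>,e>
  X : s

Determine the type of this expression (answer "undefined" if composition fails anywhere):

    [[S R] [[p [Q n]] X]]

e

At [S R], R : <t,<<s,s>,<<t,s>,s>>> takes S : t, giving <<s,s>,<<t,s>,s>>.
At [Q n], n : <<e,t>,e> takes Q : <e,t>, giving e.
At [p [Q n]], p : <e,<s,<<<s,s>,<<t,s>,s>>,e>>> takes [Q n] : e, giving <s,<<<s,s>,<<t,s>,s>>,e>>.
At [[p [Q n]] X], [p [Q n]] : <s,<<<s,s>,<<t,s>,s>>,e>> takes X : s, giving <<<s,s>,<<t,s>,s>>,e>.
At [[S R] [[p [Q n]] X]], [[p [Q n]] X] : <<<s,s>,<<t,s>,s>>,e> takes [S R] : <<s,s>,<<t,s>,s>>, giving e.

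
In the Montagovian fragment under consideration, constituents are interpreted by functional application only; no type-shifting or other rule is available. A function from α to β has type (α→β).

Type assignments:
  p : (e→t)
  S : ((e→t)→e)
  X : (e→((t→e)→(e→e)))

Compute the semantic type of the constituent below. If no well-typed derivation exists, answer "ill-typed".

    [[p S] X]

((t→e)→(e→e))

[p S]: S is ((e→t)→e), p is (e→t); result e.
[[p S] X]: X is (e→((t→e)→(e→e))), [p S] is e; result ((t→e)→(e→e)).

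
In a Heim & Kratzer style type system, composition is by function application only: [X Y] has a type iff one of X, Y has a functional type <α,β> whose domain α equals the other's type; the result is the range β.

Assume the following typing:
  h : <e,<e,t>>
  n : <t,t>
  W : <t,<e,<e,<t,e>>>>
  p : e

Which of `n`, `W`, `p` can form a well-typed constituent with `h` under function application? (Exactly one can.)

n : <t,t> — h needs e; n needs t; neither fits.
W : <t,<e,<e,<t,e>>>> — h needs e; W needs t; neither fits.
p — combines: h : <e,<e,t>> takes p : e as argument, giving <e,t>.

p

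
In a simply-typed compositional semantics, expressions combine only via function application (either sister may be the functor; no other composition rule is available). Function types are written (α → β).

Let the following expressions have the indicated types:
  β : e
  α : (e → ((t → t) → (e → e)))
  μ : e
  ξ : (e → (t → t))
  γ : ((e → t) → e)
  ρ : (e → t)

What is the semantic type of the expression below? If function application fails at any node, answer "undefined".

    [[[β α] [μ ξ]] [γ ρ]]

[β α]: α is (e → ((t → t) → (e → e))), β is e; result ((t → t) → (e → e)).
[μ ξ]: ξ is (e → (t → t)), μ is e; result (t → t).
[[β α] [μ ξ]]: [β α] is ((t → t) → (e → e)), [μ ξ] is (t → t); result (e → e).
[γ ρ]: γ is ((e → t) → e), ρ is (e → t); result e.
[[[β α] [μ ξ]] [γ ρ]]: [[β α] [μ ξ]] is (e → e), [γ ρ] is e; result e.

e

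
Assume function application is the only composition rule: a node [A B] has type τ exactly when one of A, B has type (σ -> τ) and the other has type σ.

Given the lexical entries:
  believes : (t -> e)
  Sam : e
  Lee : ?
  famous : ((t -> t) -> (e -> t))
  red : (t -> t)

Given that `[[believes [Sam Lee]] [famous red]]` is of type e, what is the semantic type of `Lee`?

[[believes [Sam Lee]] [famous red]] must have type e. The sister [famous red] has type (e -> t); that is not a function onto e, so [believes [Sam Lee]] must be the functor, of type ((e -> t) -> e).
[believes [Sam Lee]] must have type ((e -> t) -> e). The sister believes has type (t -> e); that is not a function onto ((e -> t) -> e), so [Sam Lee] must be the functor, of type ((t -> e) -> ((e -> t) -> e)).
[Sam Lee] must have type ((t -> e) -> ((e -> t) -> e)). The sister Sam has type e; that is not a function onto ((t -> e) -> ((e -> t) -> e)), so Lee must be the functor, of type (e -> ((t -> e) -> ((e -> t) -> e))).

(e -> ((t -> e) -> ((e -> t) -> e)))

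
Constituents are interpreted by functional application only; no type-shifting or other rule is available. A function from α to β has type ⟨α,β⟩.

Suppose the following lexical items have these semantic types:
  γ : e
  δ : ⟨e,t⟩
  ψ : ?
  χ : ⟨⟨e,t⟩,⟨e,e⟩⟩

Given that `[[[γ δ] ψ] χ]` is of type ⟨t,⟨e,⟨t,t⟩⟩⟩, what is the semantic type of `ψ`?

At [[[γ δ] ψ] χ] (required: ⟨t,⟨e,⟨t,t⟩⟩⟩): χ is ⟨⟨e,t⟩,⟨e,e⟩⟩, which is not a function with range ⟨t,⟨e,⟨t,t⟩⟩⟩; hence [[γ δ] ψ] is the functor — type ⟨⟨⟨e,t⟩,⟨e,e⟩⟩,⟨t,⟨e,⟨t,t⟩⟩⟩⟩.
At [[γ δ] ψ] (required: ⟨⟨⟨e,t⟩,⟨e,e⟩⟩,⟨t,⟨e,⟨t,t⟩⟩⟩⟩): [γ δ] is t, which is not a function with range ⟨⟨⟨e,t⟩,⟨e,e⟩⟩,⟨t,⟨e,⟨t,t⟩⟩⟩⟩; hence ψ is the functor — type ⟨t,⟨⟨⟨e,t⟩,⟨e,e⟩⟩,⟨t,⟨e,⟨t,t⟩⟩⟩⟩⟩.

⟨t,⟨⟨⟨e,t⟩,⟨e,e⟩⟩,⟨t,⟨e,⟨t,t⟩⟩⟩⟩⟩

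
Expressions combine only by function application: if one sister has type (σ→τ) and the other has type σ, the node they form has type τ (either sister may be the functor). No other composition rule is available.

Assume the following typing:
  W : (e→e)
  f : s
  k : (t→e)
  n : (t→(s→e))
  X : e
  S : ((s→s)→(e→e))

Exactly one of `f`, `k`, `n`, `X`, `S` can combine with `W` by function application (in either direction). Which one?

f : s — no; W wants e, and f wants nothing (atomic).
k : (t→e) — no; W wants e, and k wants t.
n : (t→(s→e)) — no; W wants e, and n wants t.
X — combines: W : (e→e) takes X : e as argument, giving e.
S : ((s→s)→(e→e)) — no; W wants e, and S wants (s→s).

X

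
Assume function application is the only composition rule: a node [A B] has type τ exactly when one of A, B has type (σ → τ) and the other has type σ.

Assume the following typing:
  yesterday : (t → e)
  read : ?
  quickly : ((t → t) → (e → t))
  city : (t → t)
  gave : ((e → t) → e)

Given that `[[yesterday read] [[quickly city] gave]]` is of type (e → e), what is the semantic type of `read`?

[[yesterday read] [[quickly city] gave]] is required to be (e → e). [[quickly city] gave] : e cannot yield (e → e) as functor, so [yesterday read] : (e → (e → e)).
[yesterday read] is required to be (e → (e → e)). yesterday : (t → e) cannot yield (e → (e → e)) as functor, so read : ((t → e) → (e → (e → e))).

((t → e) → (e → (e → e)))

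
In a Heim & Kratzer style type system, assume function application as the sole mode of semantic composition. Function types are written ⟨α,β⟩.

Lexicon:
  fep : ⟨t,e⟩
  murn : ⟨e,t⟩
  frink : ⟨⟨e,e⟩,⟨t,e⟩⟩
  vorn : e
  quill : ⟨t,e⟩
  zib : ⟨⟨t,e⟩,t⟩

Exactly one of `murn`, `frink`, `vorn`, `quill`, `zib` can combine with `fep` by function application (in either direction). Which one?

zib

murn : ⟨e,t⟩ — no; fep wants t, and murn wants e.
frink : ⟨⟨e,e⟩,⟨t,e⟩⟩ — no; fep wants t, and frink wants ⟨e,e⟩.
vorn : e — no; fep wants t, and vorn wants nothing (atomic).
quill : ⟨t,e⟩ — no; fep wants t, and quill wants t.
zib — combines: zib : ⟨⟨t,e⟩,t⟩ takes fep : ⟨t,e⟩ as argument, giving t.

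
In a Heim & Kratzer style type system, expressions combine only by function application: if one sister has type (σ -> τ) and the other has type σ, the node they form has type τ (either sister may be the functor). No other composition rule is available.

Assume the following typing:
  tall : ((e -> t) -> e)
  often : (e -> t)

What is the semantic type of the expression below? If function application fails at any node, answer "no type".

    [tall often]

e

[tall often]: tall is ((e -> t) -> e), often is (e -> t); result e.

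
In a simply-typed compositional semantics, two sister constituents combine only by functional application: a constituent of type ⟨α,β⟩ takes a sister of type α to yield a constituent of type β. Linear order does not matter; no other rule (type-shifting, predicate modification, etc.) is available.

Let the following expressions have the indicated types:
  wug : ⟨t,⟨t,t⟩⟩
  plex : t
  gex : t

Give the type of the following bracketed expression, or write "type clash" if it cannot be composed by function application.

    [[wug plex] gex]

t

[wug plex] — wug of type ⟨t,⟨t,t⟩⟩ combines with plex of type t: type ⟨t,t⟩.
[[wug plex] gex] — [wug plex] of type ⟨t,t⟩ combines with gex of type t: type t.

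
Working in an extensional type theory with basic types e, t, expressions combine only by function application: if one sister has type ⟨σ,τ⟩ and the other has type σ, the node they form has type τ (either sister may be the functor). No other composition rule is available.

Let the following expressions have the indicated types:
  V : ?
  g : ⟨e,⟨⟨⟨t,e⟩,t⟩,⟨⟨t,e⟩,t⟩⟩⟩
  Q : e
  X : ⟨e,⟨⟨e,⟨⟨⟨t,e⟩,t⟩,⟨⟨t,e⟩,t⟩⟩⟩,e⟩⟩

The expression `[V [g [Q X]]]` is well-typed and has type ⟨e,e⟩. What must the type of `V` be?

[V [g [Q X]]] must have type ⟨e,e⟩. The sister [g [Q X]] has type e; that is not a function onto ⟨e,e⟩, so V must be the functor, of type ⟨e,⟨e,e⟩⟩.

⟨e,⟨e,e⟩⟩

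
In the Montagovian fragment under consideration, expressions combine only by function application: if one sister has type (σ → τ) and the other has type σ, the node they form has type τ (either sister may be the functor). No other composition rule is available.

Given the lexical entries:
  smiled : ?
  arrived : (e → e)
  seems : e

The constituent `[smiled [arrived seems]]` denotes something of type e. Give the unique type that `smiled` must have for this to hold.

[smiled [arrived seems]] must have type e. The sister [arrived seems] has type e; that is not a function onto e, so smiled must be the functor, of type (e → e).

(e → e)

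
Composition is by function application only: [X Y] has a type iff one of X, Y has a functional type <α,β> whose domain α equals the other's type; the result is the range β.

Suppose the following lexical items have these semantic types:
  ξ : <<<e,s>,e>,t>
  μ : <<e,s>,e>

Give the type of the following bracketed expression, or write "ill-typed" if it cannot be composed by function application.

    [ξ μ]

t

At [ξ μ], ξ : <<<e,s>,e>,t> takes μ : <<e,s>,e>, giving t.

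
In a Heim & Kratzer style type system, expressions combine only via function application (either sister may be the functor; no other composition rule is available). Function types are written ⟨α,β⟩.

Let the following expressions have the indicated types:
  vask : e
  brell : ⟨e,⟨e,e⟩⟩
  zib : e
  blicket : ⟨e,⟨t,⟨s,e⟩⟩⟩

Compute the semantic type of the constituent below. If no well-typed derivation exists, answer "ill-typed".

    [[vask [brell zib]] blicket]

[brell zib] — brell of type ⟨e,⟨e,e⟩⟩ combines with zib of type e: type ⟨e,e⟩.
[vask [brell zib]] — [brell zib] of type ⟨e,e⟩ combines with vask of type e: type e.
[[vask [brell zib]] blicket] — blicket of type ⟨e,⟨t,⟨s,e⟩⟩⟩ combines with [vask [brell zib]] of type e: type ⟨t,⟨s,e⟩⟩.

⟨t,⟨s,e⟩⟩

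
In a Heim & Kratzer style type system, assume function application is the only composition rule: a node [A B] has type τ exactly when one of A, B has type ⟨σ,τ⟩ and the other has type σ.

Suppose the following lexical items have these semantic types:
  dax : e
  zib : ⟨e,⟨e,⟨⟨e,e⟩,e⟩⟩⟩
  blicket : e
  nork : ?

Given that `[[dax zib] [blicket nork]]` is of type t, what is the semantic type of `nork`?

⟨e,⟨⟨e,⟨⟨e,e⟩,e⟩⟩,t⟩⟩

For [[dax zib] [blicket nork]] to have type t with [dax zib] of type ⟨e,⟨⟨e,e⟩,e⟩⟩, [blicket nork] must be the function: [blicket nork] : ⟨⟨e,⟨⟨e,e⟩,e⟩⟩,t⟩.
For [blicket nork] to have type ⟨⟨e,⟨⟨e,e⟩,e⟩⟩,t⟩ with blicket of type e, nork must be the function: nork : ⟨e,⟨⟨e,⟨⟨e,e⟩,e⟩⟩,t⟩⟩.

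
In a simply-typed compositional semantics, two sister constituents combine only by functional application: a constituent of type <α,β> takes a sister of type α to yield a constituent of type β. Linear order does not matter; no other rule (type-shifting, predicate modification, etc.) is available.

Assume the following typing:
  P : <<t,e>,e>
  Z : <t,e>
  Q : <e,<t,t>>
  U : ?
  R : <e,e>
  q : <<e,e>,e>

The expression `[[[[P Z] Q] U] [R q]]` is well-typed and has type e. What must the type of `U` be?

<<t,t>,<e,e>>

For [[[[P Z] Q] U] [R q]] to have type e with [R q] of type e, [[[P Z] Q] U] must be the function: [[[P Z] Q] U] : <e,e>.
For [[[P Z] Q] U] to have type <e,e> with [[P Z] Q] of type <t,t>, U must be the function: U : <<t,t>,<e,e>>.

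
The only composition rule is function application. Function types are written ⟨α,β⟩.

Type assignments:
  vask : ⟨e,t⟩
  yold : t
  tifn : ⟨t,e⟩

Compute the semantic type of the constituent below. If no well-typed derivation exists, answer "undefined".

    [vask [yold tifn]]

[yold tifn] — tifn of type ⟨t,e⟩ combines with yold of type t: type e.
[vask [yold tifn]] — vask of type ⟨e,t⟩ combines with [yold tifn] of type e: type t.

t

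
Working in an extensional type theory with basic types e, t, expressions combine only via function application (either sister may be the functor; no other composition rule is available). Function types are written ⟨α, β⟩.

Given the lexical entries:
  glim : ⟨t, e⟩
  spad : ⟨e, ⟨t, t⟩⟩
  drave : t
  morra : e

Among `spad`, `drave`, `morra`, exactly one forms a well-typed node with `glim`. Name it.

drave

spad : ⟨e, ⟨t, t⟩⟩ — no; glim wants t, and spad wants e.
drave — combines: glim : ⟨t, e⟩ takes drave : t as argument, giving e.
morra : e — no; glim wants t, and morra wants nothing (atomic).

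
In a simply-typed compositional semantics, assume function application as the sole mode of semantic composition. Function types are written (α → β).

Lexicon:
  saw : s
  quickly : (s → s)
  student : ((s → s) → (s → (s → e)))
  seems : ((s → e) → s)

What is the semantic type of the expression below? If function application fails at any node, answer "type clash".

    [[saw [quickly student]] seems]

[quickly student]: ((s → s) → (s → (s → e))) applied to (s → s) yields (s → (s → e)).
[saw [quickly student]]: (s → (s → e)) applied to s yields (s → e).
[[saw [quickly student]] seems]: ((s → e) → s) applied to (s → e) yields s.

s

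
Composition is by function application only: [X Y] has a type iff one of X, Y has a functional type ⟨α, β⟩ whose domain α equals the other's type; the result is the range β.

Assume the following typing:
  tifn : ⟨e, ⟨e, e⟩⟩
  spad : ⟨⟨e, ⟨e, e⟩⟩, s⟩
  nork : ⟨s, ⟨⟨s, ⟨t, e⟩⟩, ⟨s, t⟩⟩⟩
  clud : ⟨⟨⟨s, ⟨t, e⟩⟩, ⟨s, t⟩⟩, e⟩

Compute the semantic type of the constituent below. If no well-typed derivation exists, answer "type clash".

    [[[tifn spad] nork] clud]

[tifn spad]: functor spad : ⟨⟨e, ⟨e, e⟩⟩, s⟩, argument tifn : ⟨e, ⟨e, e⟩⟩; result s.
[[tifn spad] nork]: functor nork : ⟨s, ⟨⟨s, ⟨t, e⟩⟩, ⟨s, t⟩⟩⟩, argument [tifn spad] : s; result ⟨⟨s, ⟨t, e⟩⟩, ⟨s, t⟩⟩.
[[[tifn spad] nork] clud]: functor clud : ⟨⟨⟨s, ⟨t, e⟩⟩, ⟨s, t⟩⟩, e⟩, argument [[tifn spad] nork] : ⟨⟨s, ⟨t, e⟩⟩, ⟨s, t⟩⟩; result e.

e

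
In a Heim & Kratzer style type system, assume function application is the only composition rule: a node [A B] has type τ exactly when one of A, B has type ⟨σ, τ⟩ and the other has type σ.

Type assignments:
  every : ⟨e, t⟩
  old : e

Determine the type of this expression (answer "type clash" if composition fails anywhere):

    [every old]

t

[every old]: ⟨e, t⟩ applied to e yields t.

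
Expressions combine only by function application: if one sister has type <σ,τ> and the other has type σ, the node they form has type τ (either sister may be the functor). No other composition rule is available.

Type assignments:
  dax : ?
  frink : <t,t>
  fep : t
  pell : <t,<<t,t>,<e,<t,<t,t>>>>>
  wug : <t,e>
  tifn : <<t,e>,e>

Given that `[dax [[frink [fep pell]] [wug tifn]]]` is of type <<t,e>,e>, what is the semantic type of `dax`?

At [dax [[frink [fep pell]] [wug tifn]]] (required: <<t,e>,e>): [[frink [fep pell]] [wug tifn]] is <t,<t,t>>, which is not a function with range <<t,e>,e>; hence dax is the functor — type <<t,<t,t>>,<<t,e>,e>>.

<<t,<t,t>>,<<t,e>,e>>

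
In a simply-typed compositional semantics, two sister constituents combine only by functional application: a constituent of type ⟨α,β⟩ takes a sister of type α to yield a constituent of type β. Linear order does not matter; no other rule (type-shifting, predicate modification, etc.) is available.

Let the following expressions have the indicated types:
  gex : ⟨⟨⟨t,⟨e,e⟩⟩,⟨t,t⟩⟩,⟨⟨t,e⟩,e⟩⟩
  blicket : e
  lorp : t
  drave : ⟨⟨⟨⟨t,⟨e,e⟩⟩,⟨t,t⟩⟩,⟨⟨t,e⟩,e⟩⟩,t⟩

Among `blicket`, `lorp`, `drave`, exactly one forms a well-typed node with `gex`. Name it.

blicket : e — neither side's domain matches the other.
lorp : t — neither side's domain matches the other.
drave — combines: drave : ⟨⟨⟨⟨t,⟨e,e⟩⟩,⟨t,t⟩⟩,⟨⟨t,e⟩,e⟩⟩,t⟩ takes gex : ⟨⟨⟨t,⟨e,e⟩⟩,⟨t,t⟩⟩,⟨⟨t,e⟩,e⟩⟩ as argument, giving t.

drave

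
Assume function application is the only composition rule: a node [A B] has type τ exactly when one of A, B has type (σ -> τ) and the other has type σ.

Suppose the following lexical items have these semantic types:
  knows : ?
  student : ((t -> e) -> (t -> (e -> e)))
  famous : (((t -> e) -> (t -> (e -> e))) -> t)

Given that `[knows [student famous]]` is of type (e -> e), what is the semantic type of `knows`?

[knows [student famous]] must have type (e -> e). The sister [student famous] has type t; that is not a function onto (e -> e), so knows must be the functor, of type (t -> (e -> e)).

(t -> (e -> e))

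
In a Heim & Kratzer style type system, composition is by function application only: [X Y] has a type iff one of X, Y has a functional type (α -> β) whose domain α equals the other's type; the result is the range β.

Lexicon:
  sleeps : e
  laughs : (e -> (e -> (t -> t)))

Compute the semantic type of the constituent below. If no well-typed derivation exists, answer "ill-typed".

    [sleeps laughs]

[sleeps laughs]: functor laughs : (e -> (e -> (t -> t))), argument sleeps : e; result (e -> (t -> t)).

(e -> (t -> t))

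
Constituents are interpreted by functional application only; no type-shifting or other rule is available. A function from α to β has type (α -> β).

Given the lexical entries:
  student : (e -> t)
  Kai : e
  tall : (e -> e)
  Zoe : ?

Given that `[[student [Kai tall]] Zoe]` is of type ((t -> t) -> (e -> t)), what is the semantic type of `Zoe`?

At [[student [Kai tall]] Zoe] (required: ((t -> t) -> (e -> t))): [student [Kai tall]] is t, which is not a function with range ((t -> t) -> (e -> t)); hence Zoe is the functor — type (t -> ((t -> t) -> (e -> t))).

(t -> ((t -> t) -> (e -> t)))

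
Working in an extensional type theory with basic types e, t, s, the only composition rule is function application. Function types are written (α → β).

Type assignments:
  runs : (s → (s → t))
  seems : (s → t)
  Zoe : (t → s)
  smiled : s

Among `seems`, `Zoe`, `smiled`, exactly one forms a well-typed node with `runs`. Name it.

seems : (s → t) — runs needs s; seems needs s; neither fits.
Zoe : (t → s) — runs needs s; Zoe needs t; neither fits.
smiled — combines: runs : (s → (s → t)) takes smiled : s as argument, giving (s → t).

smiled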